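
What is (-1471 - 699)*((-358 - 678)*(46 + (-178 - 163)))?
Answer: -663195400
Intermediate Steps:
(-1471 - 699)*((-358 - 678)*(46 + (-178 - 163))) = -(-2248120)*(46 - 341) = -(-2248120)*(-295) = -2170*305620 = -663195400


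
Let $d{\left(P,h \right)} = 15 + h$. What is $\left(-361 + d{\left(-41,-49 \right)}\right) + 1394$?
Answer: $999$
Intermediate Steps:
$\left(-361 + d{\left(-41,-49 \right)}\right) + 1394 = \left(-361 + \left(15 - 49\right)\right) + 1394 = \left(-361 - 34\right) + 1394 = -395 + 1394 = 999$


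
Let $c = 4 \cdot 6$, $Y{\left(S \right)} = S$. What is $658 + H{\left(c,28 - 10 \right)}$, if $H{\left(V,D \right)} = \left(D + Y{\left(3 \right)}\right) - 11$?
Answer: $668$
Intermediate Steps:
$c = 24$
$H{\left(V,D \right)} = -8 + D$ ($H{\left(V,D \right)} = \left(D + 3\right) - 11 = \left(3 + D\right) - 11 = -8 + D$)
$658 + H{\left(c,28 - 10 \right)} = 658 + \left(-8 + \left(28 - 10\right)\right) = 658 + \left(-8 + 18\right) = 658 + 10 = 668$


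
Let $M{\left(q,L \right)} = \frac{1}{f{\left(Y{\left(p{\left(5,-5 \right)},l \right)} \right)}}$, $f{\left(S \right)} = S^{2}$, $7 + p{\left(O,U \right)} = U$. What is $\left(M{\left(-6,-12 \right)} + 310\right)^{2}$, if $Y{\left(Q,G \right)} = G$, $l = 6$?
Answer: $\frac{124567921}{1296} \approx 96117.0$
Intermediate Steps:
$p{\left(O,U \right)} = -7 + U$
$M{\left(q,L \right)} = \frac{1}{36}$ ($M{\left(q,L \right)} = \frac{1}{6^{2}} = \frac{1}{36}$)
$\left(M{\left(-6,-12 \right)} + 310\right)^{2} = \left(\frac{1}{36} + 310\right)^{2} = \left(\frac{11161}{36}\right)^{2} = \frac{124567921}{1296}$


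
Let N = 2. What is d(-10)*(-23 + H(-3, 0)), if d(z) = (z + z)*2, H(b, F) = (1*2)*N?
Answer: 760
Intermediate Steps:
H(b, F) = 4 (H(b, F) = (1*2)*2 = 2*2 = 4)
d(z) = 4*z (d(z) = (2*z)*2 = 4*z)
d(-10)*(-23 + H(-3, 0)) = (4*(-10))*(-23 + 4) = -40*(-19) = 760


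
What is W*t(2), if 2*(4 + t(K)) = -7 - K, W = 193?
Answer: -3281/2 ≈ -1640.5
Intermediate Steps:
t(K) = -15/2 - K/2 (t(K) = -4 + (-7 - K)/2 = -4 + (-7/2 - K/2) = -15/2 - K/2)
W*t(2) = 193*(-15/2 - ½*2) = 193*(-15/2 - 1) = 193*(-17/2) = -3281/2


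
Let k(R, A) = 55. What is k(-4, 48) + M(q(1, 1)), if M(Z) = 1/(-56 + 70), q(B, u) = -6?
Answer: 771/14 ≈ 55.071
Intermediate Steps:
M(Z) = 1/14
k(-4, 48) + M(q(1, 1)) = 55 + 1/14 = 771/14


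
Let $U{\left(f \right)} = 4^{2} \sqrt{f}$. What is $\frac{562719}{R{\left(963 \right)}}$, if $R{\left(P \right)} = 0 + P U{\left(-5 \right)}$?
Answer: $- \frac{187573 i \sqrt{5}}{25680} \approx - 16.333 i$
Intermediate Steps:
$U{\left(f \right)} = 16 \sqrt{f}$
$R{\left(P \right)} = 16 i P \sqrt{5}$ ($R{\left(P \right)} = 0 + P 16 \sqrt{-5} = 0 + P 16 i \sqrt{5} = 0 + 16 i P \sqrt{5} = 16 i P \sqrt{5}$)
$\frac{562719}{R{\left(963 \right)}} = \frac{562719}{16 i 963 \sqrt{5}} = \frac{562719}{15408 i \sqrt{5}} = 562719 \left(- \frac{i \sqrt{5}}{77040}\right) = - \frac{187573 i \sqrt{5}}{25680}$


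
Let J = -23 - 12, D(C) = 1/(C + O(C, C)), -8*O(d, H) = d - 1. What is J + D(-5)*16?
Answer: -659/17 ≈ -38.765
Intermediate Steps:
O(d, H) = ⅛ - d/8 (O(d, H) = -(d - 1)/8 = -(-1 + d)/8 = ⅛ - d/8)
D(C) = 1/(⅛ + 7*C/8) (D(C) = 1/(C + (⅛ - C/8)) = 1/(⅛ + 7*C/8))
J = -35
J + D(-5)*16 = -35 + (8/(1 + 7*(-5)))*16 = -35 + (8/(1 - 35))*16 = -35 + (8/(-34))*16 = -35 + (8*(-1/34))*16 = -35 - 4/17*16 = -35 - 64/17 = -659/17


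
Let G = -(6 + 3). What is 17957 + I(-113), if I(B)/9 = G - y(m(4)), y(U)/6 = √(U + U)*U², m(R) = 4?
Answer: 17876 - 1728*√2 ≈ 15432.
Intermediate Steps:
y(U) = 6*√2*U^(5/2) (y(U) = 6*(√(U + U)*U²) = 6*(√(2*U)*U²) = 6*((√2*√U)*U²) = 6*(√2*U^(5/2)) = 6*√2*U^(5/2))
G = -9 (G = -1*9 = -9)
I(B) = -81 - 1728*√2 (I(B) = 9*(-9 - 6*√2*4^(5/2)) = 9*(-9 - 6*√2*32) = 9*(-9 - 192*√2) = -81 - 1728*√2)
17957 + I(-113) = 17957 + (-81 - 1728*√2) = 17876 - 1728*√2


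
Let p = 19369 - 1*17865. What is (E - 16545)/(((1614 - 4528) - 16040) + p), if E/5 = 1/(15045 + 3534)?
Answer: 6147791/6484071 ≈ 0.94814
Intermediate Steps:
p = 1504 (p = 19369 - 17865 = 1504)
E = 5/18579 (E = 5/(15045 + 3534) = 5/18579 ≈ 0.00026912)
(E - 16545)/(((1614 - 4528) - 16040) + p) = (5/18579 - 16545)/(((1614 - 4528) - 16040) + 1504) = -307389550/(18579*((-2914 - 16040) + 1504)) = -307389550/(18579*(-18954 + 1504)) = -307389550/18579/(-17450) = -307389550/18579*(-1/17450) = 6147791/6484071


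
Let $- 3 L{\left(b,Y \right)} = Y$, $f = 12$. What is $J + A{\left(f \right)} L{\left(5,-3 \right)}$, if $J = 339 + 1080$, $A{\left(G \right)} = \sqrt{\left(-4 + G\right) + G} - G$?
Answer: $1407 + 2 \sqrt{5} \approx 1411.5$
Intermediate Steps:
$L{\left(b,Y \right)} = - \frac{Y}{3}$
$A{\left(G \right)} = \sqrt{-4 + 2 G} - G$
$J = 1419$
$J + A{\left(f \right)} L{\left(5,-3 \right)} = 1419 + \left(\sqrt{-4 + 2 \cdot 12} - 12\right) \left(\left(- \frac{1}{3}\right) \left(-3\right)\right) = 1419 + \left(\sqrt{-4 + 24} - 12\right) 1 = 1419 + \left(\sqrt{20} - 12\right) 1 = 1419 + \left(2 \sqrt{5} - 12\right) 1 = 1419 + \left(-12 + 2 \sqrt{5}\right) 1 = 1419 - \left(12 - 2 \sqrt{5}\right) = 1407 + 2 \sqrt{5}$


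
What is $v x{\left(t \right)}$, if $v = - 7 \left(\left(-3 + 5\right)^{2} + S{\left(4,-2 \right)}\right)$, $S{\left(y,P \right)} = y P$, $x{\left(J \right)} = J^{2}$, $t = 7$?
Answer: $1372$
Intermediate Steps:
$S{\left(y,P \right)} = P y$
$v = 28$ ($v = - 7 \left(\left(-3 + 5\right)^{2} - 8\right) = - 7 \left(2^{2} - 8\right) = - 7 \left(4 - 8\right) = \left(-7\right) \left(-4\right) = 28$)
$v x{\left(t \right)} = 28 \cdot 7^{2} = 28 \cdot 49 = 1372$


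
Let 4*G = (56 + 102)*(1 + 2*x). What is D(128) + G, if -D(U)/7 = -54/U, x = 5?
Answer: 27997/64 ≈ 437.45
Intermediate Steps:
D(U) = 378/U (D(U) = -(-378)/U = 378/U)
G = 869/2 (G = ((56 + 102)*(1 + 2*5))/4 = (158*(1 + 10))/4 = (158*11)/4 = (1/4)*1738 = 869/2 ≈ 434.50)
D(128) + G = 378/128 + 869/2 = 378*(1/128) + 869/2 = 189/64 + 869/2 = 27997/64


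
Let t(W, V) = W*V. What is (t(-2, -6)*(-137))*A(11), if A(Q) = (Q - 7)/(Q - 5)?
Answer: -1096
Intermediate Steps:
A(Q) = (-7 + Q)/(-5 + Q)
t(W, V) = V*W
(t(-2, -6)*(-137))*A(11) = (-6*(-2)*(-137))*((-7 + 11)/(-5 + 11)) = (12*(-137))*(4/6) = -274*4 = -1644*⅔ = -1096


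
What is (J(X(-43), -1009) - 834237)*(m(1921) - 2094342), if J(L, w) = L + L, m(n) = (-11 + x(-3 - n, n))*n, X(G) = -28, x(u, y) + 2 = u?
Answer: 4851679934467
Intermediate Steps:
x(u, y) = -2 + u
m(n) = n*(-16 - n) (m(n) = (-11 + (-2 + (-3 - n)))*n = (-11 + (-5 - n))*n = (-16 - n)*n = n*(-16 - n))
J(L, w) = 2*L
(J(X(-43), -1009) - 834237)*(m(1921) - 2094342) = (2*(-28) - 834237)*(-1*1921*(16 + 1921) - 2094342) = (-56 - 834237)*(-1*1921*1937 - 2094342) = -834293*(-3720977 - 2094342) = -834293*(-5815319) = 4851679934467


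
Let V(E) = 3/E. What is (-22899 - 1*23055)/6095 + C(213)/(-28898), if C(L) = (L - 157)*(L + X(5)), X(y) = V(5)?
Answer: -30454014/3828985 ≈ -7.9535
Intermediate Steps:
X(y) = 3/5
C(L) = (-157 + L)*(3/5 + L) (C(L) = (L - 157)*(L + 3/5) = (-157 + L)*(3/5 + L))
(-22899 - 1*23055)/6095 + C(213)/(-28898) = (-22899 - 1*23055)/6095 + (-471/5 + 213**2 - 782/5*213)/(-28898) = (-22899 - 23055)*(1/6095) + (-471/5 + 45369 - 166566/5)*(-1/28898) = -45954*1/6095 + (59808/5)*(-1/28898) = -1998/265 - 29904/72245 = -30454014/3828985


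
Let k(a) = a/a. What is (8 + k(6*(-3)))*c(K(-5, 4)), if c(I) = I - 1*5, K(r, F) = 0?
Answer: -45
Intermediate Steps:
c(I) = -5 + I (c(I) = I - 5 = -5 + I)
k(a) = 1
(8 + k(6*(-3)))*c(K(-5, 4)) = (8 + 1)*(-5 + 0) = 9*(-5) = -45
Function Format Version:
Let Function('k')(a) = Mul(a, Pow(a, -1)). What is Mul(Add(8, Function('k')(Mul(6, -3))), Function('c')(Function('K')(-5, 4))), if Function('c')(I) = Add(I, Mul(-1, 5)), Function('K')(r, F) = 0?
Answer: -45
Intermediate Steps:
Function('c')(I) = Add(-5, I) (Function('c')(I) = Add(I, -5) = Add(-5, I))
Function('k')(a) = 1
Mul(Add(8, Function('k')(Mul(6, -3))), Function('c')(Function('K')(-5, 4))) = Mul(Add(8, 1), Add(-5, 0)) = Mul(9, -5) = -45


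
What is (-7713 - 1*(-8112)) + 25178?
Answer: 25577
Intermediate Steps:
(-7713 - 1*(-8112)) + 25178 = (-7713 + 8112) + 25178 = 399 + 25178 = 25577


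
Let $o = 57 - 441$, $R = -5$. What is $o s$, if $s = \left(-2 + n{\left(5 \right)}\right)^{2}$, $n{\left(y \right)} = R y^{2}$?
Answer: $-6193536$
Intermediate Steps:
$n{\left(y \right)} = - 5 y^{2}$
$o = -384$ ($o = 57 - 441 = -384$)
$s = 16129$ ($s = \left(-2 - 5 \cdot 5^{2}\right)^{2} = \left(-2 - 125\right)^{2} = \left(-127\right)^{2} = 16129$)
$o s = \left(-384\right) 16129 = -6193536$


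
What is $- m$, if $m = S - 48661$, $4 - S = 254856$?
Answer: $303513$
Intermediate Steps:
$S = -254852$ ($S = 4 - 254856 = -254852$)
$m = -303513$ ($m = -254852 - 48661 = -303513$)
$- m = \left(-1\right) \left(-303513\right) = 303513$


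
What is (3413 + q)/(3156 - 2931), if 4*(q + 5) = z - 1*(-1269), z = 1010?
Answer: 15911/900 ≈ 17.679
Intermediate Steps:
q = 2259/4 (q = -5 + (1010 - 1*(-1269))/4 = -5 + (1010 + 1269)/4 = -5 + (1/4)*2279 = -5 + 2279/4 = 2259/4 ≈ 564.75)
(3413 + q)/(3156 - 2931) = (3413 + 2259/4)/(3156 - 2931) = (15911/4)/225 = (15911/4)*(1/225) = 15911/900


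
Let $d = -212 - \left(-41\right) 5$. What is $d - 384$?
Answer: $-391$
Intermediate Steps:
$d = -7$ ($d = -212 - -205 = -212 + 205 = -7$)
$d - 384 = -7 - 384 = -391$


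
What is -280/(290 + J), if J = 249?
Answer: -40/77 ≈ -0.51948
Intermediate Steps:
-280/(290 + J) = -280/(290 + 249) = -280/539 = -280*1/539 = -40/77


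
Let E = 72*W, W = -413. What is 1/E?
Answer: -1/29736 ≈ -3.3629e-5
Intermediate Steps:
E = -29736 (E = 72*(-413) = -29736)
1/E = 1/(-29736) = -1/29736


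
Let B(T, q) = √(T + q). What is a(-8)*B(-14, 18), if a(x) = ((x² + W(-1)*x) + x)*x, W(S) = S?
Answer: -1024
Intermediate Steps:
a(x) = x³ (a(x) = ((x² - x) + x)*x = x²*x = x³)
a(-8)*B(-14, 18) = (-8)³*√(-14 + 18) = -512*√4 = -512*2 = -1024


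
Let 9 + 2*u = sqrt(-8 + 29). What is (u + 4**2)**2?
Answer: (23 + sqrt(21))**2/4 ≈ 190.20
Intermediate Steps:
u = -9/2 + sqrt(21)/2 (u = -9/2 + sqrt(-8 + 29)/2 = -9/2 + sqrt(21)/2 ≈ -2.2087)
(u + 4**2)**2 = ((-9/2 + sqrt(21)/2) + 4**2)**2 = ((-9/2 + sqrt(21)/2) + 16)**2 = (23/2 + sqrt(21)/2)**2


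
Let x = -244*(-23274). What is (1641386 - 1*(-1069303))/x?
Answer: 903563/1892952 ≈ 0.47733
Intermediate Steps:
x = 5678856
(1641386 - 1*(-1069303))/x = (1641386 - 1*(-1069303))/5678856 = (1641386 + 1069303)*(1/5678856) = 2710689*(1/5678856) = 903563/1892952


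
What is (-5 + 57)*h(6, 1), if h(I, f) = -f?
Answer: -52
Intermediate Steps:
(-5 + 57)*h(6, 1) = (-5 + 57)*(-1*1) = 52*(-1) = -52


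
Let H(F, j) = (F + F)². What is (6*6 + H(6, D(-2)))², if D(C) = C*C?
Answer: 32400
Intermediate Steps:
D(C) = C²
H(F, j) = 4*F² (H(F, j) = (2*F)² = 4*F²)
(6*6 + H(6, D(-2)))² = (6*6 + 4*6²)² = (36 + 4*36)² = (36 + 144)² = 180² = 32400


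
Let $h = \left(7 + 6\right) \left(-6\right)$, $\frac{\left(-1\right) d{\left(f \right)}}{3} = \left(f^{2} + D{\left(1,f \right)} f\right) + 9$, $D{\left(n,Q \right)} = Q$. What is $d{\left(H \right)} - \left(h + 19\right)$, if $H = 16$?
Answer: $-1504$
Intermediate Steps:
$d{\left(f \right)} = -27 - 6 f^{2}$ ($d{\left(f \right)} = - 3 \left(\left(f^{2} + f f\right) + 9\right) = - 3 \left(\left(f^{2} + f^{2}\right) + 9\right) = - 3 \left(2 f^{2} + 9\right) = - 3 \left(9 + 2 f^{2}\right) = -27 - 6 f^{2}$)
$h = -78$ ($h = 13 \left(-6\right) = -78$)
$d{\left(H \right)} - \left(h + 19\right) = \left(-27 - 6 \cdot 16^{2}\right) - \left(-78 + 19\right) = \left(-27 - 1536\right) - -59 = \left(-27 - 1536\right) + 59 = -1563 + 59 = -1504$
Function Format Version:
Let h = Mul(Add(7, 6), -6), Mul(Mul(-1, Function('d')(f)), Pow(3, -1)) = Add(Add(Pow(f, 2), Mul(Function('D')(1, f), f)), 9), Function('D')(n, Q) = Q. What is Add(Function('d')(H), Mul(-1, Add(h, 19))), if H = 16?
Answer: -1504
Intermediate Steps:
Function('d')(f) = Add(-27, Mul(-6, Pow(f, 2))) (Function('d')(f) = Mul(-3, Add(Add(Pow(f, 2), Mul(f, f)), 9)) = Mul(-3, Add(Add(Pow(f, 2), Pow(f, 2)), 9)) = Mul(-3, Add(Mul(2, Pow(f, 2)), 9)) = Mul(-3, Add(9, Mul(2, Pow(f, 2)))) = Add(-27, Mul(-6, Pow(f, 2))))
h = -78 (h = Mul(13, -6) = -78)
Add(Function('d')(H), Mul(-1, Add(h, 19))) = Add(Add(-27, Mul(-6, Pow(16, 2))), Mul(-1, Add(-78, 19))) = Add(Add(-27, Mul(-6, 256)), Mul(-1, -59)) = Add(Add(-27, -1536), 59) = Add(-1563, 59) = -1504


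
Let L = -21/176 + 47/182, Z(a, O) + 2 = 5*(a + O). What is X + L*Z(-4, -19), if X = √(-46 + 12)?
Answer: -20025/1232 + I*√34 ≈ -16.254 + 5.831*I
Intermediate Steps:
Z(a, O) = -2 + 5*O + 5*a (Z(a, O) = -2 + 5*(a + O) = -2 + 5*(O + a) = -2 + (5*O + 5*a) = -2 + 5*O + 5*a)
L = 2225/16016 (L = -21*1/176 + 47*(1/182) = -21/176 + 47/182 = 2225/16016 ≈ 0.13892)
X = I*√34 (X = √(-34) = I*√34 ≈ 5.8309*I)
X + L*Z(-4, -19) = I*√34 + 2225*(-2 + 5*(-19) + 5*(-4))/16016 = I*√34 + 2225*(-2 - 95 - 20)/16016 = I*√34 + (2225/16016)*(-117) = I*√34 - 20025/1232 = -20025/1232 + I*√34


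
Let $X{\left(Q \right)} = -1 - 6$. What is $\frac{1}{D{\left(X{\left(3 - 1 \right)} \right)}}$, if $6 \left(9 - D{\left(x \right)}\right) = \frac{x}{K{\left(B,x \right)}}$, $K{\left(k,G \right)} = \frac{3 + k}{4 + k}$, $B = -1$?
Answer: $\frac{4}{43} \approx 0.093023$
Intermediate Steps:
$X{\left(Q \right)} = -7$ ($X{\left(Q \right)} = -1 - 6 = -7$)
$K{\left(k,G \right)} = \frac{3 + k}{4 + k}$
$D{\left(x \right)} = 9 - \frac{x}{4}$ ($D{\left(x \right)} = 9 - \frac{x \frac{1}{\frac{1}{4 - 1} \left(3 - 1\right)}}{6} = 9 - \frac{x \frac{1}{\frac{1}{3} \cdot 2}}{6} = 9 - \frac{x \frac{1}{\frac{2}{3}}}{6} = 9 - \frac{x \frac{3}{2}}{6} = 9 - \frac{\frac{3}{2} x}{6} = 9 - \frac{x}{4}$)
$\frac{1}{D{\left(X{\left(3 - 1 \right)} \right)}} = \frac{1}{9 - - \frac{7}{4}} = \frac{1}{9 + \frac{7}{4}} = \frac{1}{\frac{43}{4}} = \frac{4}{43}$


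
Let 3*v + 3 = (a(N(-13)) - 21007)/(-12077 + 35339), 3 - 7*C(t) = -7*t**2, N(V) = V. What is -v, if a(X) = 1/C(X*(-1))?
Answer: 11964499/9196244 ≈ 1.3010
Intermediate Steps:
C(t) = 3/7 + t**2 (C(t) = 3/7 - (-1)*t**2 = 3/7 + t**2)
a(X) = 1/(3/7 + X**2) (a(X) = 1/(3/7 + (X*(-1))**2) = 1/(3/7 + (-X)**2) = 1/(3/7 + X**2))
v = -11964499/9196244 (v = -1 + ((7/(3 + 7*(-13)**2) - 21007)/(-12077 + 35339))/3 = -1 + ((7/(3 + 7*169) - 21007)/23262)/3 = -1 + ((7/(3 + 1183) - 21007)*(1/23262))/3 = -1 + ((7/1186 - 21007)*(1/23262))/3 = -1 + (-24914295/1186*1/23262)/3 = -1 + (1/3)*(-8304765/9196244) = -1 - 2768255/9196244 = -11964499/9196244 ≈ -1.3010)
-v = -1*(-11964499/9196244) = 11964499/9196244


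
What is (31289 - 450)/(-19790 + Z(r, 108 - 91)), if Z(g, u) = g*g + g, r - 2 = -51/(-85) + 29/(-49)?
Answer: -1851110975/1187532146 ≈ -1.5588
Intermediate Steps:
r = 492/245 (r = 2 + (-51/(-85) + 29/(-49)) = 2 + (-51*(-1/85) + 29*(-1/49)) = 2 + (⅗ - 29/49) = 2 + 2/245 = 492/245 ≈ 2.0082)
Z(g, u) = g + g² (Z(g, u) = g² + g = g + g²)
(31289 - 450)/(-19790 + Z(r, 108 - 91)) = (31289 - 450)/(-19790 + 492*(1 + 492/245)/245) = 30839/(-19790 + (492/245)*(737/245)) = 30839/(-19790 + 362604/60025) = 30839/(-1187532146/60025) = 30839*(-60025/1187532146) = -1851110975/1187532146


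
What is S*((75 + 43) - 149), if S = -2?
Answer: 62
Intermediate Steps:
S*((75 + 43) - 149) = -2*((75 + 43) - 149) = -2*(118 - 149) = -2*(-31) = 62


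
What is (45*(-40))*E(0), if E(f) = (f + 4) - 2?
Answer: -3600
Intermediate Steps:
E(f) = 2 + f (E(f) = (4 + f) - 2 = 2 + f)
(45*(-40))*E(0) = (45*(-40))*(2 + 0) = -1800*2 = -3600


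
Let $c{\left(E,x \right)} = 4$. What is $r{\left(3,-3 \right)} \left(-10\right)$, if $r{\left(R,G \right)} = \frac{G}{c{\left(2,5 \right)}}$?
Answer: $\frac{15}{2} \approx 7.5$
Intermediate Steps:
$r{\left(R,G \right)} = \frac{G}{4}$
$r{\left(3,-3 \right)} \left(-10\right) = \frac{1}{4} \left(-3\right) \left(-10\right) = \left(- \frac{3}{4}\right) \left(-10\right) = \frac{15}{2}$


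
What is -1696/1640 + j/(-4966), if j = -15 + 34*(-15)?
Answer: -945167/1018030 ≈ -0.92843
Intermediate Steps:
j = -525 (j = -15 - 510 = -525)
-1696/1640 + j/(-4966) = -1696/1640 - 525/(-4966) = -1696*1/1640 - 525*(-1/4966) = -212/205 + 525/4966 = -945167/1018030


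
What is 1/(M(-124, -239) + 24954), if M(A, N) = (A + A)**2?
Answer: 1/86458 ≈ 1.1566e-5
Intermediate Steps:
M(A, N) = 4*A**2 (M(A, N) = (2*A)**2 = 4*A**2)
1/(M(-124, -239) + 24954) = 1/(4*(-124)**2 + 24954) = 1/(4*15376 + 24954) = 1/(61504 + 24954) = 1/86458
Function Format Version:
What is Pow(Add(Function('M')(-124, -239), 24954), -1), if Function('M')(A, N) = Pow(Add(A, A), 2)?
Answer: Rational(1, 86458) ≈ 1.1566e-5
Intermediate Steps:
Function('M')(A, N) = Mul(4, Pow(A, 2)) (Function('M')(A, N) = Pow(Mul(2, A), 2) = Mul(4, Pow(A, 2)))
Pow(Add(Function('M')(-124, -239), 24954), -1) = Pow(Add(Mul(4, Pow(-124, 2)), 24954), -1) = Pow(Add(Mul(4, 15376), 24954), -1) = Pow(Add(61504, 24954), -1) = Pow(86458, -1) = Rational(1, 86458)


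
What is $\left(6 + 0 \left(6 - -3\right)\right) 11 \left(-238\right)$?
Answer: $-15708$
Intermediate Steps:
$\left(6 + 0 \left(6 - -3\right)\right) 11 \left(-238\right) = \left(6 + 0 \left(6 + 3\right)\right) 11 \left(-238\right) = \left(6 + 0 \cdot 9\right) 11 \left(-238\right) = \left(6 + 0\right) 11 \left(-238\right) = 6 \cdot 11 \left(-238\right) = 66 \left(-238\right) = -15708$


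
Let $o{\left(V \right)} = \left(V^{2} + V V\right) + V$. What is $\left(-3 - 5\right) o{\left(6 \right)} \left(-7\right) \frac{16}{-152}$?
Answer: $- \frac{8736}{19} \approx -459.79$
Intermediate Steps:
$o{\left(V \right)} = V + 2 V^{2}$ ($o{\left(V \right)} = \left(V^{2} + V^{2}\right) + V = 2 V^{2} + V = V + 2 V^{2}$)
$\left(-3 - 5\right) o{\left(6 \right)} \left(-7\right) \frac{16}{-152} = \left(-3 - 5\right) 6 \left(1 + 2 \cdot 6\right) \left(-7\right) \frac{16}{-152} = - 8 \cdot 6 \left(1 + 12\right) \left(-7\right) 16 \left(- \frac{1}{152}\right) = - 8 \cdot 6 \cdot 13 \left(-7\right) \left(- \frac{2}{19}\right) = \left(-8\right) 78 \left(-7\right) \left(- \frac{2}{19}\right) = \left(-624\right) \left(-7\right) \left(- \frac{2}{19}\right) = 4368 \left(- \frac{2}{19}\right) = - \frac{8736}{19}$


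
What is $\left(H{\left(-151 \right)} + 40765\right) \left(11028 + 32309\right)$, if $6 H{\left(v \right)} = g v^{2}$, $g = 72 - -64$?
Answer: $\frac{72492530131}{3} \approx 2.4164 \cdot 10^{10}$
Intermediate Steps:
$g = 136$ ($g = 72 + 64 = 136$)
$H{\left(v \right)} = \frac{68 v^{2}}{3}$ ($H{\left(v \right)} = \frac{136 v^{2}}{6} = \frac{68 v^{2}}{3}$)
$\left(H{\left(-151 \right)} + 40765\right) \left(11028 + 32309\right) = \left(\frac{68 \left(-151\right)^{2}}{3} + 40765\right) \left(11028 + 32309\right) = \left(\frac{68}{3} \cdot 22801 + 40765\right) 43337 = \left(\frac{1550468}{3} + 40765\right) 43337 = \frac{1672763}{3} \cdot 43337 = \frac{72492530131}{3}$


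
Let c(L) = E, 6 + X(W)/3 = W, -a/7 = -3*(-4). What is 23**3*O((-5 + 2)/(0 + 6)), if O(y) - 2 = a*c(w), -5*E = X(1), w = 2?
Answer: -3041750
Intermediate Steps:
a = -84 (a = -(-21)*(-4) = -7*12 = -84)
X(W) = -18 + 3*W
E = 3 (E = -(-18 + 3*1)/5 = -(-18 + 3)/5 = -1/5*(-15) = 3)
c(L) = 3
O(y) = -250 (O(y) = 2 - 84*3 = 2 - 252 = -250)
23**3*O((-5 + 2)/(0 + 6)) = 23**3*(-250) = 12167*(-250) = -3041750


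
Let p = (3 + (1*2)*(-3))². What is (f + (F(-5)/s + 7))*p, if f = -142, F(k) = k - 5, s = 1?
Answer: -1305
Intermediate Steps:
F(k) = -5 + k
p = 9 (p = (3 + 2*(-3))² = (3 - 6)² = (-3)² = 9)
(f + (F(-5)/s + 7))*p = (-142 + ((-5 - 5)/1 + 7))*9 = (-142 + (-10*1 + 7))*9 = (-142 + (-10 + 7))*9 = (-142 - 3)*9 = -145*9 = -1305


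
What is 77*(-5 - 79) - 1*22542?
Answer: -29010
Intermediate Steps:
77*(-5 - 79) - 1*22542 = 77*(-84) - 22542 = -6468 - 22542 = -29010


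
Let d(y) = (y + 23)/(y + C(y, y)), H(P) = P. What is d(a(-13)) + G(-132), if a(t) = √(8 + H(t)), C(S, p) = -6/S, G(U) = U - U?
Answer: 5/11 - 23*I*√5/11 ≈ 0.45455 - 4.6754*I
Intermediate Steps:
G(U) = 0
a(t) = √(8 + t)
d(y) = (23 + y)/(y - 6/y) (d(y) = (y + 23)/(y - 6/y) = (23 + y)/(y - 6/y))
d(a(-13)) + G(-132) = √(8 - 13)*(23 + √(8 - 13))/(-6 + (√(8 - 13))²) + 0 = √(-5)*(23 + √(-5))/(-6 + (√(-5))²) + 0 = (I*√5)*(23 + I*√5)/(-6 + (I*√5)²) + 0 = (I*√5)*(23 + I*√5)/(-6 - 5) + 0 = (I*√5)*(23 + I*√5)/(-11) + 0 = (I*√5)*(-1/11)*(23 + I*√5) + 0 = -I*√5*(23 + I*√5)/11 + 0 = -I*√5*(23 + I*√5)/11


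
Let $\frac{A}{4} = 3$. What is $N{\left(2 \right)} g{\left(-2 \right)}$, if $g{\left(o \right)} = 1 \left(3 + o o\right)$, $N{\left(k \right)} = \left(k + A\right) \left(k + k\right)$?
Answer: $392$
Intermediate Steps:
$A = 12$ ($A = 4 \cdot 3 = 12$)
$N{\left(k \right)} = 2 k \left(12 + k\right)$ ($N{\left(k \right)} = \left(k + 12\right) \left(k + k\right) = \left(12 + k\right) 2 k = 2 k \left(12 + k\right)$)
$g{\left(o \right)} = 3 + o^{2}$ ($g{\left(o \right)} = 1 \left(3 + o^{2}\right) = 3 + o^{2}$)
$N{\left(2 \right)} g{\left(-2 \right)} = 2 \cdot 2 \left(12 + 2\right) \left(3 + \left(-2\right)^{2}\right) = 2 \cdot 2 \cdot 14 \left(3 + 4\right) = 56 \cdot 7 = 392$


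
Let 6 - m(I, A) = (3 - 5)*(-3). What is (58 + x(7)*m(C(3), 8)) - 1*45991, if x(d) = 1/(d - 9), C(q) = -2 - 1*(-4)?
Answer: -45933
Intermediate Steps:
C(q) = 2 (C(q) = -2 + 4 = 2)
x(d) = 1/(-9 + d)
m(I, A) = 0 (m(I, A) = 6 - (3 - 5)*(-3) = 6 - (-2)*(-3) = 6 - 1*6 = 6 - 6 = 0)
(58 + x(7)*m(C(3), 8)) - 1*45991 = (58 + 0/(-9 + 7)) - 1*45991 = (58 + 0/(-2)) - 45991 = (58 - ½*0) - 45991 = (58 + 0) - 45991 = 58 - 45991 = -45933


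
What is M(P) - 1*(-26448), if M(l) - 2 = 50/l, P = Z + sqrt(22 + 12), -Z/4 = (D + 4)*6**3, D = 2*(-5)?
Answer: 355406425550/13436911 - 25*sqrt(34)/13436911 ≈ 26450.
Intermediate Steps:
D = -10
Z = 5184 (Z = -4*(-10 + 4)*6**3 = -(-24)*216 = -4*(-1296) = 5184)
P = 5184 + sqrt(34) (P = 5184 + sqrt(22 + 12) = 5184 + sqrt(34) ≈ 5189.8)
M(l) = 2 + 50/l
M(P) - 1*(-26448) = (2 + 50/(5184 + sqrt(34))) - 1*(-26448) = (2 + 50/(5184 + sqrt(34))) + 26448 = 26450 + 50/(5184 + sqrt(34))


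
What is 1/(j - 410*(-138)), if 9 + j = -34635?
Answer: 1/21936 ≈ 4.5587e-5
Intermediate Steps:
j = -34644 (j = -9 - 34635 = -34644)
1/(j - 410*(-138)) = 1/(-34644 - 410*(-138)) = 1/(-34644 + 56580) = 1/21936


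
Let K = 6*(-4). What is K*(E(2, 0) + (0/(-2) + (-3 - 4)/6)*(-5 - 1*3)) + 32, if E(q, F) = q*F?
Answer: -192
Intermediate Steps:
K = -24
E(q, F) = F*q
K*(E(2, 0) + (0/(-2) + (-3 - 4)/6)*(-5 - 1*3)) + 32 = -24*(0*2 + (0/(-2) + (-3 - 4)/6)*(-5 - 1*3)) + 32 = -24*(0 + (0*(-½) - 7*⅙)*(-5 - 3)) + 32 = -24*(0 + (0 - 7/6)*(-8)) + 32 = -24*(0 - 7/6*(-8)) + 32 = -24*(0 + 28/3) + 32 = -24*28/3 + 32 = -224 + 32 = -192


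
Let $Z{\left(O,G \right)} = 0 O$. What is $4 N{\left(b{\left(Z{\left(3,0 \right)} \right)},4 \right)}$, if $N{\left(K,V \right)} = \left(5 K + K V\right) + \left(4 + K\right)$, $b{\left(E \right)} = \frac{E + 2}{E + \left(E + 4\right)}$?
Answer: $36$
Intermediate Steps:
$Z{\left(O,G \right)} = 0$
$b{\left(E \right)} = \frac{2 + E}{4 + 2 E}$ ($b{\left(E \right)} = \frac{2 + E}{E + \left(4 + E\right)} = \frac{2 + E}{4 + 2 E}$)
$N{\left(K,V \right)} = 4 + 6 K + K V$
$4 N{\left(b{\left(Z{\left(3,0 \right)} \right)},4 \right)} = 4 \left(4 + 6 \cdot \frac{1}{2} + \frac{1}{2} \cdot 4\right) = 4 \left(4 + 3 + 2\right) = 4 \cdot 9 = 36$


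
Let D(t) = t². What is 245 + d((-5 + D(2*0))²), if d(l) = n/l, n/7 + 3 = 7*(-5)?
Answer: 5859/25 ≈ 234.36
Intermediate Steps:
n = -266 (n = -21 + 7*(7*(-5)) = -21 + 7*(-35) = -21 - 245 = -266)
d(l) = -266/l
245 + d((-5 + D(2*0))²) = 245 - 266/(-5 + (2*0)²)² = 245 - 266/(-5 + 0²)² = 245 - 266/(-5 + 0)² = 245 - 266/((-5)²) = 245 - 266/25 = 5859/25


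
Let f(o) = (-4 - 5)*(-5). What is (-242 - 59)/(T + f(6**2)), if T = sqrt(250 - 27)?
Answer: -13545/1802 + 301*sqrt(223)/1802 ≈ -5.0223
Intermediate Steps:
f(o) = 45 (f(o) = -9*(-5) = 45)
T = sqrt(223) ≈ 14.933
(-242 - 59)/(T + f(6**2)) = (-242 - 59)/(sqrt(223) + 45) = -301/(45 + sqrt(223))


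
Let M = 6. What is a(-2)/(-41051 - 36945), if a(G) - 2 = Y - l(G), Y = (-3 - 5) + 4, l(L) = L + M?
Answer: 3/38998 ≈ 7.6927e-5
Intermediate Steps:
l(L) = 6 + L (l(L) = L + 6 = 6 + L)
Y = -4 (Y = -8 + 4 = -4)
a(G) = -8 - G (a(G) = 2 + (-4 - (6 + G)) = 2 + (-4 + (-6 - G)) = 2 + (-10 - G) = -8 - G)
a(-2)/(-41051 - 36945) = (-8 - 1*(-2))/(-41051 - 36945) = (-8 + 2)/(-77996) = -1/77996*(-6) = 3/38998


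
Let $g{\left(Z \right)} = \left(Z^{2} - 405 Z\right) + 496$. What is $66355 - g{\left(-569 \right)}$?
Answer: $-488347$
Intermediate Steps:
$g{\left(Z \right)} = 496 + Z^{2} - 405 Z$
$66355 - g{\left(-569 \right)} = 66355 - \left(496 + \left(-569\right)^{2} - -230445\right) = 66355 - \left(496 + 323761 + 230445\right) = 66355 - 554702 = -488347$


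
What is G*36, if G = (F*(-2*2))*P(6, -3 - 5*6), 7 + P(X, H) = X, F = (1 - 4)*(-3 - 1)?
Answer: 1728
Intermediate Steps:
F = 12 (F = -3*(-4) = 12)
P(X, H) = -7 + X
G = 48 (G = (12*(-2*2))*(-7 + 6) = (12*(-4))*(-1) = -48*(-1) = 48)
G*36 = 48*36 = 1728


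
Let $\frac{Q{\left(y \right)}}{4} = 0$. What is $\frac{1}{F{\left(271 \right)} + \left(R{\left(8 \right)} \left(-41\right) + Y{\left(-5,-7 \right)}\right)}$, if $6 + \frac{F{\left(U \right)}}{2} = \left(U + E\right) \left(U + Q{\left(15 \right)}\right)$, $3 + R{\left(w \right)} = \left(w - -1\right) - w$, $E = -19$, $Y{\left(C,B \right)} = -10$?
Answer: $\frac{1}{136644} \approx 7.3183 \cdot 10^{-6}$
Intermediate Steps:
$Q{\left(y \right)} = 0$ ($Q{\left(y \right)} = 4 \cdot 0 = 0$)
$R{\left(w \right)} = -2$ ($R{\left(w \right)} = -3 + \left(\left(w - -1\right) - w\right) = -3 + \left(\left(w + 1\right) - w\right) = -3 + \left(\left(1 + w\right) - w\right) = -3 + 1 = -2$)
$F{\left(U \right)} = -12 + 2 U \left(-19 + U\right)$ ($F{\left(U \right)} = -12 + 2 \left(U - 19\right) \left(U + 0\right) = -12 + 2 \left(-19 + U\right) U = -12 + 2 U \left(-19 + U\right)$)
$\frac{1}{F{\left(271 \right)} + \left(R{\left(8 \right)} \left(-41\right) + Y{\left(-5,-7 \right)}\right)} = \frac{1}{\left(-12 - 10298 + 2 \cdot 271^{2}\right) - -72} = \frac{1}{\left(-12 - 10298 + 2 \cdot 73441\right) + \left(82 - 10\right)} = \frac{1}{\left(-12 - 10298 + 146882\right) + 72} = \frac{1}{136572 + 72} = \frac{1}{136644}$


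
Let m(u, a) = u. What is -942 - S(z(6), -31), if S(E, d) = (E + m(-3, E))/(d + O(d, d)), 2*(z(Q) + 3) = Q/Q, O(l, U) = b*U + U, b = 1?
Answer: -175223/186 ≈ -942.06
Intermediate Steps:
O(l, U) = 2*U (O(l, U) = 1*U + U = U + U = 2*U)
z(Q) = -5/2 (z(Q) = -3 + (Q/Q)/2 = -3 + (½)*1 = -3 + ½ = -5/2)
S(E, d) = (-3 + E)/(3*d) (S(E, d) = (E - 3)/(d + 2*d) = (-3 + E)/((3*d)) = (-3 + E)*(1/(3*d)) = (-3 + E)/(3*d))
-942 - S(z(6), -31) = -942 - (-3 - 5/2)/(3*(-31)) = -942 - (-1)*(-11)/(3*31*2) = -942 - 1*11/186 = -942 - 11/186 = -175223/186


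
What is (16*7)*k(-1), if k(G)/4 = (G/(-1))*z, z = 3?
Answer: 1344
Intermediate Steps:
k(G) = -12*G (k(G) = 4*((G/(-1))*3) = 4*((G*(-1))*3) = 4*(-G*3) = 4*(-3*G) = -12*G)
(16*7)*k(-1) = (16*7)*(-12*(-1)) = 112*12 = 1344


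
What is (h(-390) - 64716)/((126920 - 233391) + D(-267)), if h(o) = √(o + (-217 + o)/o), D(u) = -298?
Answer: 64716/106769 - I*√59082270/41639910 ≈ 0.60613 - 0.00018459*I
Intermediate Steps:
h(o) = √(o + (-217 + o)/o)
(h(-390) - 64716)/((126920 - 233391) + D(-267)) = (√(1 - 390 - 217/(-390)) - 64716)/((126920 - 233391) - 298) = (√(1 - 390 - 217*(-1/390)) - 64716)/(-106471 - 298) = (√(1 - 390 + 217/390) - 64716)/(-106769) = (√(-151493/390) - 64716)*(-1/106769) = (I*√59082270/390 - 64716)*(-1/106769) = (-64716 + I*√59082270/390)*(-1/106769) = 64716/106769 - I*√59082270/41639910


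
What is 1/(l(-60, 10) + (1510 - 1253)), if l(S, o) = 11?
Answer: 1/268 ≈ 0.0037313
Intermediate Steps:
1/(l(-60, 10) + (1510 - 1253)) = 1/(11 + (1510 - 1253)) = 1/(11 + 257) = 1/268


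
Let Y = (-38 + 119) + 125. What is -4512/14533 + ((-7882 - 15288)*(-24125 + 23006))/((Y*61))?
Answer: 188371867899/91310839 ≈ 2063.0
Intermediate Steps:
Y = 206 (Y = 81 + 125 = 206)
-4512/14533 + ((-7882 - 15288)*(-24125 + 23006))/((Y*61)) = -4512/14533 + ((-7882 - 15288)*(-24125 + 23006))/((206*61)) = -4512*1/14533 - 23170*(-1119)/12566 = -4512/14533 + 25927230*(1/12566) = -4512/14533 + 12963615/6283 = 188371867899/91310839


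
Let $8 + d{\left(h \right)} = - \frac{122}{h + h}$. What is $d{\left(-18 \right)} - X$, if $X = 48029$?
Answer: $- \frac{864605}{18} \approx -48034.0$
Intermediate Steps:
$d{\left(h \right)} = -8 - \frac{61}{h}$ ($d{\left(h \right)} = -8 - \frac{122}{h + h} = -8 - \frac{122}{2 h} = -8 - 122 \frac{1}{2 h} = -8 - \frac{61}{h}$)
$d{\left(-18 \right)} - X = \left(-8 - \frac{61}{-18}\right) - 48029 = \left(-8 - - \frac{61}{18}\right) - 48029 = \left(-8 + \frac{61}{18}\right) - 48029 = - \frac{83}{18} - 48029 = - \frac{864605}{18}$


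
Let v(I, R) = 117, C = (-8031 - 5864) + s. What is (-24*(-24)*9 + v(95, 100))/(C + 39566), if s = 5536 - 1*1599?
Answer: 5301/29608 ≈ 0.17904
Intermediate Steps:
s = 3937 (s = 5536 - 1599 = 3937)
C = -9958 (C = (-8031 - 5864) + 3937 = -13895 + 3937 = -9958)
(-24*(-24)*9 + v(95, 100))/(C + 39566) = (-24*(-24)*9 + 117)/(-9958 + 39566) = (576*9 + 117)/29608 = (5184 + 117)*(1/29608) = 5301*(1/29608) = 5301/29608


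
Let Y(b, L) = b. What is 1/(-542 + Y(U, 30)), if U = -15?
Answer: -1/557 ≈ -0.0017953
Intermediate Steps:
1/(-542 + Y(U, 30)) = 1/(-542 - 15) = 1/(-557) = -1/557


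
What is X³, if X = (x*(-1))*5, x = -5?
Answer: 15625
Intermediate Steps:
X = 25 (X = -5*(-1)*5 = 5*5 = 25)
X³ = 25³ = 15625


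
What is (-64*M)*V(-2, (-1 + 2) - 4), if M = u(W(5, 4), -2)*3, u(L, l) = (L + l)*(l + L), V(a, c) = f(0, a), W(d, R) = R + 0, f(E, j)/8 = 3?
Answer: -18432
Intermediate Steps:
f(E, j) = 24 (f(E, j) = 8*3 = 24)
W(d, R) = R
V(a, c) = 24
u(L, l) = (L + l)² (u(L, l) = (L + l)*(L + l) = (L + l)²)
M = 12 (M = (4 - 2)²*3 = 2²*3 = 4*3 = 12)
(-64*M)*V(-2, (-1 + 2) - 4) = -64*12*24 = -768*24 = -18432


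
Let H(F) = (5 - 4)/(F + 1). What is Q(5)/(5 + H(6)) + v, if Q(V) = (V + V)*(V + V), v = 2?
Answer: 193/9 ≈ 21.444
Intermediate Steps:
Q(V) = 4*V**2 (Q(V) = (2*V)*(2*V) = 4*V**2)
H(F) = 1/(1 + F)
Q(5)/(5 + H(6)) + v = (4*5**2)/(5 + 1/(1 + 6)) + 2 = (4*25)/(5 + 1/7) + 2 = 100/(5 + 1/7) + 2 = 100/(36/7) + 2 = (7/36)*100 + 2 = 175/9 + 2 = 193/9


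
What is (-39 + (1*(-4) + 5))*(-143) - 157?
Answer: 5277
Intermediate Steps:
(-39 + (1*(-4) + 5))*(-143) - 157 = (-39 + (-4 + 5))*(-143) - 157 = (-39 + 1)*(-143) - 157 = -38*(-143) - 157 = 5434 - 157 = 5277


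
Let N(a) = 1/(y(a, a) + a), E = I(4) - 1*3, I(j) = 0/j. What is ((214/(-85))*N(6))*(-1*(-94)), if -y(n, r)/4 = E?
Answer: -10058/765 ≈ -13.148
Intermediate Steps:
I(j) = 0
E = -3 (E = 0 - 1*3 = 0 - 3 = -3)
y(n, r) = 12 (y(n, r) = -4*(-3) = 12)
N(a) = 1/(12 + a)
((214/(-85))*N(6))*(-1*(-94)) = ((214/(-85))/(12 + 6))*(-1*(-94)) = ((214*(-1/85))/18)*94 = -214/85*1/18*94 = -107/765*94 = -10058/765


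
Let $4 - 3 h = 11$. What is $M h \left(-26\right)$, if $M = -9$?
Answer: $-546$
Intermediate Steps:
$h = - \frac{7}{3}$ ($h = \frac{4}{3} - \frac{11}{3} = - \frac{7}{3} \approx -2.3333$)
$M h \left(-26\right) = \left(-9\right) \left(- \frac{7}{3}\right) \left(-26\right) = 21 \left(-26\right) = -546$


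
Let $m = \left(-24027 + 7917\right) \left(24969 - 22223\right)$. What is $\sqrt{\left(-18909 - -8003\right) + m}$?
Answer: $i \sqrt{44248966} \approx 6652.0 i$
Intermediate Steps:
$m = -44238060$ ($m = \left(-16110\right) 2746 = -44238060$)
$\sqrt{\left(-18909 - -8003\right) + m} = \sqrt{\left(-18909 - -8003\right) - 44238060} = \sqrt{\left(-18909 + 8003\right) - 44238060} = \sqrt{-10906 - 44238060} = \sqrt{-44248966} = i \sqrt{44248966}$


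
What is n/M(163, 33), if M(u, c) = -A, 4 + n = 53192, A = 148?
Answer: -13297/37 ≈ -359.38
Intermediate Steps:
n = 53188 (n = -4 + 53192 = 53188)
M(u, c) = -148 (M(u, c) = -1*148 = -148)
n/M(163, 33) = 53188/(-148) = 53188*(-1/148) = -13297/37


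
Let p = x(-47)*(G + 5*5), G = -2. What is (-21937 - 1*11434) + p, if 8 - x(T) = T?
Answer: -32106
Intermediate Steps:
x(T) = 8 - T
p = 1265 (p = (8 - 1*(-47))*(-2 + 5*5) = (8 + 47)*(-2 + 25) = 55*23 = 1265)
(-21937 - 1*11434) + p = (-21937 - 1*11434) + 1265 = (-21937 - 11434) + 1265 = -33371 + 1265 = -32106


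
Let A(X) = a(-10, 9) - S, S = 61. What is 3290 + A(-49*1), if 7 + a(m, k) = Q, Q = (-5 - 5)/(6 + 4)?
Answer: 3221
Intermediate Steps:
Q = -1 (Q = -10/10 = -10*⅒ = -1)
a(m, k) = -8 (a(m, k) = -7 - 1 = -8)
A(X) = -69 (A(X) = -8 - 1*61 = -8 - 61 = -69)
3290 + A(-49*1) = 3290 - 69 = 3221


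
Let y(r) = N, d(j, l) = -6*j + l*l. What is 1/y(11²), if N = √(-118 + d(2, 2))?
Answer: -I*√14/42 ≈ -0.089087*I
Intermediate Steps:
d(j, l) = l² - 6*j (d(j, l) = -6*j + l² = l² - 6*j)
N = 3*I*√14 (N = √(-118 + (2² - 6*2)) = √(-118 + (4 - 12)) = √(-118 - 8) = √(-126) = 3*I*√14 ≈ 11.225*I)
y(r) = 3*I*√14
1/y(11²) = 1/(3*I*√14) = -I*√14/42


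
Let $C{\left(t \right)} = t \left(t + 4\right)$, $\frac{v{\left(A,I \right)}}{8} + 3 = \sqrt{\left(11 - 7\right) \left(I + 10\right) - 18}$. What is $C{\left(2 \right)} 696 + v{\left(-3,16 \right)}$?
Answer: $8328 + 8 \sqrt{86} \approx 8402.2$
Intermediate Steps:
$v{\left(A,I \right)} = -24 + 8 \sqrt{22 + 4 I}$ ($v{\left(A,I \right)} = -24 + 8 \sqrt{\left(11 - 7\right) \left(I + 10\right) - 18} = -24 + 8 \sqrt{4 \left(10 + I\right) - 18} = -24 + 8 \sqrt{\left(40 + 4 I\right) - 18} = -24 + 8 \sqrt{22 + 4 I}$)
$C{\left(t \right)} = t \left(4 + t\right)$
$C{\left(2 \right)} 696 + v{\left(-3,16 \right)} = 2 \left(4 + 2\right) 696 - \left(24 - 8 \sqrt{22 + 4 \cdot 16}\right) = 2 \cdot 6 \cdot 696 - \left(24 - 8 \sqrt{22 + 64}\right) = 12 \cdot 696 - \left(24 - 8 \sqrt{86}\right) = 8352 - \left(24 - 8 \sqrt{86}\right) = 8328 + 8 \sqrt{86}$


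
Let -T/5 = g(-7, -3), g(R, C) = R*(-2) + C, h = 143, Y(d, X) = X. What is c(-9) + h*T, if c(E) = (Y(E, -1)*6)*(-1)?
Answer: -7859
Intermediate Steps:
c(E) = 6 (c(E) = -1*6*(-1) = -6*(-1) = 6)
g(R, C) = C - 2*R (g(R, C) = -2*R + C = C - 2*R)
T = -55 (T = -5*(-3 - 2*(-7)) = -5*(-3 + 14) = -5*11 = -55)
c(-9) + h*T = 6 + 143*(-55) = 6 - 7865 = -7859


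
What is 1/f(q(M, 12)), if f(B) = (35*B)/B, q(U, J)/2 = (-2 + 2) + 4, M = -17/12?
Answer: 1/35 ≈ 0.028571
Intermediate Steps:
M = -17/12 (M = -17*1/12 = -17/12 ≈ -1.4167)
q(U, J) = 8 (q(U, J) = 2*((-2 + 2) + 4) = 2*(0 + 4) = 2*4 = 8)
f(B) = 35
1/f(q(M, 12)) = 1/35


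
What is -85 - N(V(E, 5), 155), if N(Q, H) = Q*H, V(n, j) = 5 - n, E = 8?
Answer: 380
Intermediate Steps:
N(Q, H) = H*Q
-85 - N(V(E, 5), 155) = -85 - 155*(5 - 1*8) = -85 - 155*(5 - 8) = -85 - 155*(-3) = -85 - 1*(-465) = -85 + 465 = 380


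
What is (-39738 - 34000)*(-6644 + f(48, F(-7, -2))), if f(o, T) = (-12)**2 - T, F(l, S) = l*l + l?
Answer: 482393996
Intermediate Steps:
F(l, S) = l + l**2 (F(l, S) = l**2 + l = l + l**2)
f(o, T) = 144 - T
(-39738 - 34000)*(-6644 + f(48, F(-7, -2))) = (-39738 - 34000)*(-6644 + (144 - (-7)*(1 - 7))) = -73738*(-6644 + (144 - (-7)*(-6))) = -73738*(-6644 + (144 - 1*42)) = -73738*(-6644 + (144 - 42)) = -73738*(-6644 + 102) = -73738*(-6542) = 482393996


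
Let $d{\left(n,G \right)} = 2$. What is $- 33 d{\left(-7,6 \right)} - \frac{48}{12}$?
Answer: $-70$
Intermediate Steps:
$- 33 d{\left(-7,6 \right)} - \frac{48}{12} = \left(-33\right) 2 - \frac{48}{12} = -66 - 4 = -70$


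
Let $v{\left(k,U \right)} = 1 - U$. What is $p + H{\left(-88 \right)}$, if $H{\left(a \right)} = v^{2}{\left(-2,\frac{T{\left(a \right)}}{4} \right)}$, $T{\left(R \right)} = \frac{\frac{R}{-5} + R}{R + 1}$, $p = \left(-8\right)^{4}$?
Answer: $\frac{775186009}{189225} \approx 4096.6$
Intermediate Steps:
$p = 4096$
$T{\left(R \right)} = \frac{4 R}{5 \left(1 + R\right)}$ ($T{\left(R \right)} = \frac{R \left(- \frac{1}{5}\right) + R}{1 + R} = \frac{- \frac{R}{5} + R}{1 + R} = \frac{\frac{4}{5} R}{1 + R} = \frac{4 R}{5 \left(1 + R\right)}$)
$H{\left(a \right)} = \left(1 - \frac{a}{5 \left(1 + a\right)}\right)^{2}$ ($H{\left(a \right)} = \left(1 - \frac{\frac{4}{5} a \frac{1}{1 + a}}{4}\right)^{2} = \left(1 - \frac{4 a}{5 \left(1 + a\right)} \frac{1}{4}\right)^{2} = \left(1 - \frac{a}{5 \left(1 + a\right)}\right)^{2}$)
$p + H{\left(-88 \right)} = 4096 + \frac{\left(5 + 4 \left(-88\right)\right)^{2}}{25 \left(1 - 88\right)^{2}} = 4096 + \frac{\left(5 - 352\right)^{2}}{25 \cdot 7569} = 4096 + \frac{1}{25} \cdot \frac{1}{7569} \left(-347\right)^{2} = 4096 + \frac{1}{25} \cdot \frac{1}{7569} \cdot 120409 = 4096 + \frac{120409}{189225} = \frac{775186009}{189225}$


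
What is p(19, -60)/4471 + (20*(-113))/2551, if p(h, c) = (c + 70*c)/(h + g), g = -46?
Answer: -87317720/102649689 ≈ -0.85064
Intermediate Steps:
p(h, c) = 71*c/(-46 + h) (p(h, c) = (c + 70*c)/(h - 46) = (71*c)/(-46 + h) = 71*c/(-46 + h))
p(19, -60)/4471 + (20*(-113))/2551 = (71*(-60)/(-46 + 19))/4471 + (20*(-113))/2551 = (71*(-60)/(-27))*(1/4471) - 2260*1/2551 = (71*(-60)*(-1/27))*(1/4471) - 2260/2551 = (1420/9)*(1/4471) - 2260/2551 = 1420/40239 - 2260/2551 = -87317720/102649689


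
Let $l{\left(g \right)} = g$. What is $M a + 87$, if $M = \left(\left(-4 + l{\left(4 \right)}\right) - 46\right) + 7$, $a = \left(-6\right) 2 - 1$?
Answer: $594$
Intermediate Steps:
$a = -13$ ($a = -12 - 1 = -13$)
$M = -39$ ($M = \left(\left(-4 + 4\right) - 46\right) + 7 = \left(0 - 46\right) + 7 = -46 + 7 = -39$)
$M a + 87 = \left(-39\right) \left(-13\right) + 87 = 507 + 87 = 594$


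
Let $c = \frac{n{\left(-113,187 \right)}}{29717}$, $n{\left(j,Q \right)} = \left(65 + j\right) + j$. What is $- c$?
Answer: $\frac{161}{29717} \approx 0.0054178$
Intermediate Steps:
$n{\left(j,Q \right)} = 65 + 2 j$
$c = - \frac{161}{29717}$ ($c = \frac{65 + 2 \left(-113\right)}{29717} = \left(65 - 226\right) \frac{1}{29717} = \left(-161\right) \frac{1}{29717} = - \frac{161}{29717} \approx -0.0054178$)
$- c = \left(-1\right) \left(- \frac{161}{29717}\right) = \frac{161}{29717}$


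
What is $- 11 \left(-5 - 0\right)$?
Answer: $55$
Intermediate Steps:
$- 11 \left(-5 - 0\right) = - 11 \left(-5 + 0\right) = \left(-11\right) \left(-5\right) = 55$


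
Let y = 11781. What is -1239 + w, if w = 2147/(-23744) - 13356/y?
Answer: -5506753809/4440128 ≈ -1240.2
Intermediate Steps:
w = -5435217/4440128 (w = 2147/(-23744) - 13356/11781 = 2147*(-1/23744) - 13356*1/11781 = -2147/23744 - 212/187 = -5435217/4440128 ≈ -1.2241)
-1239 + w = -1239 - 5435217/4440128 = -5506753809/4440128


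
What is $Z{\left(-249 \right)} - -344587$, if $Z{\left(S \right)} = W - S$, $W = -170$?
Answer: $344666$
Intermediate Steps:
$Z{\left(S \right)} = -170 - S$
$Z{\left(-249 \right)} - -344587 = \left(-170 - -249\right) - -344587 = \left(-170 + 249\right) + 344587 = 79 + 344587 = 344666$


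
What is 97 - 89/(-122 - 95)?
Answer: 21138/217 ≈ 97.410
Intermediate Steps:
97 - 89/(-122 - 95) = 97 - 89/(-217) = 97 - 1/217*(-89) = 97 + 89/217 = 21138/217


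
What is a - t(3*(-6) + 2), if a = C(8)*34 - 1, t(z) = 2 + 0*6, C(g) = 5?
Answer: 167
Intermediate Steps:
t(z) = 2 (t(z) = 2 + 0 = 2)
a = 169 (a = 5*34 - 1 = 170 - 1 = 169)
a - t(3*(-6) + 2) = 169 - 1*2 = 169 - 2 = 167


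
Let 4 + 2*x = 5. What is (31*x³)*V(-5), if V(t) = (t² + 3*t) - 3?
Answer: 217/8 ≈ 27.125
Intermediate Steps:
x = ½ (x = -2 + (½)*5 = -2 + 5/2 = ½ ≈ 0.50000)
V(t) = -3 + t² + 3*t
(31*x³)*V(-5) = (31*(½)³)*(-3 + (-5)² + 3*(-5)) = (31*(⅛))*(-3 + 25 - 15) = (31/8)*7 = 217/8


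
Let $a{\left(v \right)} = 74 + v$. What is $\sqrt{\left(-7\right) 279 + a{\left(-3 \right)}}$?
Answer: $i \sqrt{1882} \approx 43.382 i$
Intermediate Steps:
$\sqrt{\left(-7\right) 279 + a{\left(-3 \right)}} = \sqrt{\left(-7\right) 279 + \left(74 - 3\right)} = \sqrt{-1953 + 71} = \sqrt{-1882} = i \sqrt{1882}$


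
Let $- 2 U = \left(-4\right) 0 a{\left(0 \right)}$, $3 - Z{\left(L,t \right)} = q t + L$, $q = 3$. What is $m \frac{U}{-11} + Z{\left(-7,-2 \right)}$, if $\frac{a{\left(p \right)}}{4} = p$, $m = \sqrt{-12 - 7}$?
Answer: $16$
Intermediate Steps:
$Z{\left(L,t \right)} = 3 - L - 3 t$ ($Z{\left(L,t \right)} = 3 - \left(3 t + L\right) = 3 - \left(L + 3 t\right) = 3 - L - 3 t$)
$m = i \sqrt{19}$ ($m = \sqrt{-19} = i \sqrt{19} \approx 4.3589 i$)
$a{\left(p \right)} = 4 p$
$U = 0$ ($U = - \frac{\left(-4\right) 0 \cdot 4 \cdot 0}{2} = - \frac{0 \cdot 0}{2} = \left(- \frac{1}{2}\right) 0 = 0$)
$m \frac{U}{-11} + Z{\left(-7,-2 \right)} = i \sqrt{19} \frac{0}{-11} - -16 = i \sqrt{19} \cdot 0 \left(- \frac{1}{11}\right) + \left(3 + 7 + 6\right) = i \sqrt{19} \cdot 0 + 16 = 0 + 16 = 16$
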